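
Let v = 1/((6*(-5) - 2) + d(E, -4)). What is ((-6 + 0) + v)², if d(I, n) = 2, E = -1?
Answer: 32761/900 ≈ 36.401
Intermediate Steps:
v = -1/30 (v = 1/((6*(-5) - 2) + 2) = 1/((-30 - 2) + 2) = 1/(-32 + 2) = 1/(-30) = -1/30 ≈ -0.033333)
((-6 + 0) + v)² = ((-6 + 0) - 1/30)² = (-6 - 1/30)² = (-181/30)² = 32761/900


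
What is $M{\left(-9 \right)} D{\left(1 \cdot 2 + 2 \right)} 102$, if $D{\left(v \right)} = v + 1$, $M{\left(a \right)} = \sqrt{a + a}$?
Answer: $1530 i \sqrt{2} \approx 2163.7 i$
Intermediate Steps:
$M{\left(a \right)} = \sqrt{2} \sqrt{a}$ ($M{\left(a \right)} = \sqrt{2 a} = \sqrt{2} \sqrt{a}$)
$D{\left(v \right)} = 1 + v$
$M{\left(-9 \right)} D{\left(1 \cdot 2 + 2 \right)} 102 = \sqrt{2} \sqrt{-9} \left(1 + \left(1 \cdot 2 + 2\right)\right) 102 = \sqrt{2} \cdot 3 i \left(1 + \left(2 + 2\right)\right) 102 = 3 i \sqrt{2} \left(1 + 4\right) 102 = 3 i \sqrt{2} \cdot 5 \cdot 102 = 15 i \sqrt{2} \cdot 102 = 1530 i \sqrt{2}$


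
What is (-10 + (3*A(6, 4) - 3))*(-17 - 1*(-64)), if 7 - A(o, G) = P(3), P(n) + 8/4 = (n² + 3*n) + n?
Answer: -2303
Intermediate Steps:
P(n) = -2 + n² + 4*n (P(n) = -2 + ((n² + 3*n) + n) = -2 + (n² + 4*n) = -2 + n² + 4*n)
A(o, G) = -12 (A(o, G) = 7 - (-2 + 3² + 4*3) = 7 - (-2 + 9 + 12) = 7 - 1*19 = 7 - 19 = -12)
(-10 + (3*A(6, 4) - 3))*(-17 - 1*(-64)) = (-10 + (3*(-12) - 3))*(-17 - 1*(-64)) = (-10 + (-36 - 3))*(-17 + 64) = (-10 - 39)*47 = -49*47 = -2303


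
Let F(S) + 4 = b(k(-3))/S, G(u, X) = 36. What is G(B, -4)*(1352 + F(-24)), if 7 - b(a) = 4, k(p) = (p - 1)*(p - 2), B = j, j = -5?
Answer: 97047/2 ≈ 48524.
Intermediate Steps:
B = -5
k(p) = (-1 + p)*(-2 + p)
b(a) = 3 (b(a) = 7 - 1*4 = 7 - 4 = 3)
F(S) = -4 + 3/S
G(B, -4)*(1352 + F(-24)) = 36*(1352 + (-4 + 3/(-24))) = 36*(1352 + (-4 + 3*(-1/24))) = 36*(1352 + (-4 - ⅛)) = 36*(1352 - 33/8) = 36*(10783/8) = 97047/2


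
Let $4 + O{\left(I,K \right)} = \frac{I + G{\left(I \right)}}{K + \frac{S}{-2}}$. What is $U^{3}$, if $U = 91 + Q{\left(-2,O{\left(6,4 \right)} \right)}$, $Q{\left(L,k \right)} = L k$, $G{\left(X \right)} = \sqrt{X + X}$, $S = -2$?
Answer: $\frac{112748139}{125} - \frac{559932 \sqrt{3}}{25} \approx 8.6319 \cdot 10^{5}$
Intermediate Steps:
$G{\left(X \right)} = \sqrt{2} \sqrt{X}$ ($G{\left(X \right)} = \sqrt{2 X} = \sqrt{2} \sqrt{X}$)
$O{\left(I,K \right)} = -4 + \frac{I + \sqrt{2} \sqrt{I}}{1 + K}$ ($O{\left(I,K \right)} = -4 + \frac{I + \sqrt{2} \sqrt{I}}{K - \frac{2}{-2}} = -4 + \frac{I + \sqrt{2} \sqrt{I}}{K - -1} = -4 + \frac{I + \sqrt{2} \sqrt{I}}{K + 1} = -4 + \frac{I + \sqrt{2} \sqrt{I}}{1 + K}$)
$U = \frac{483}{5} - \frac{4 \sqrt{3}}{5}$ ($U = 91 - 2 \frac{-4 + 6 - 16 + \sqrt{2} \sqrt{6}}{1 + 4} = 91 - 2 \frac{-4 + 6 - 16 + 2 \sqrt{3}}{5} = 91 - 2 \frac{-14 + 2 \sqrt{3}}{5} = 91 - 2 \left(- \frac{14}{5} + \frac{2 \sqrt{3}}{5}\right) = 91 + \left(\frac{28}{5} - \frac{4 \sqrt{3}}{5}\right) = \frac{483}{5} - \frac{4 \sqrt{3}}{5} \approx 95.214$)
$U^{3} = \left(\frac{483}{5} - \frac{4 \sqrt{3}}{5}\right)^{3}$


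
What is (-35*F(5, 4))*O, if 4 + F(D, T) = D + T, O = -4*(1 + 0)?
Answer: 700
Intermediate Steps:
O = -4 (O = -4*1 = -4)
F(D, T) = -4 + D + T (F(D, T) = -4 + (D + T) = -4 + D + T)
(-35*F(5, 4))*O = -35*(-4 + 5 + 4)*(-4) = -35*5*(-4) = -175*(-4) = 700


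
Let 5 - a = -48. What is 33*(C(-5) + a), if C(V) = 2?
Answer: 1815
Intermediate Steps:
a = 53 (a = 5 - 1*(-48) = 5 + 48 = 53)
33*(C(-5) + a) = 33*(2 + 53) = 33*55 = 1815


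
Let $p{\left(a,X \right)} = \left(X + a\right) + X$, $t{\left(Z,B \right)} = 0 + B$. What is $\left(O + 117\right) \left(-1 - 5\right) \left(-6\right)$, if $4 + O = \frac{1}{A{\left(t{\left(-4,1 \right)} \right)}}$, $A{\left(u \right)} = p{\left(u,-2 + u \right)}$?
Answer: $4032$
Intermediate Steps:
$t{\left(Z,B \right)} = B$
$p{\left(a,X \right)} = a + 2 X$
$A{\left(u \right)} = -4 + 3 u$ ($A{\left(u \right)} = u + 2 \left(-2 + u\right) = u + \left(-4 + 2 u\right) = -4 + 3 u$)
$O = -5$ ($O = -4 + \frac{1}{-4 + 3 \cdot 1} = -4 + \frac{1}{-4 + 3} = -4 + \frac{1}{-1} = -4 - 1 = -5$)
$\left(O + 117\right) \left(-1 - 5\right) \left(-6\right) = \left(-5 + 117\right) \left(-1 - 5\right) \left(-6\right) = 112 \left(\left(-6\right) \left(-6\right)\right) = 112 \cdot 36 = 4032$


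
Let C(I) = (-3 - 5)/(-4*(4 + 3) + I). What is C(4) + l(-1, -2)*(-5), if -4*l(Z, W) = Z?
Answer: -11/12 ≈ -0.91667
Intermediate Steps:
l(Z, W) = -Z/4
C(I) = -8/(-28 + I) (C(I) = -8/(-4*7 + I) = -8/(-28 + I))
C(4) + l(-1, -2)*(-5) = -8/(-28 + 4) - 1/4*(-1)*(-5) = -8/(-24) + (1/4)*(-5) = -8*(-1/24) - 5/4 = 1/3 - 5/4 = -11/12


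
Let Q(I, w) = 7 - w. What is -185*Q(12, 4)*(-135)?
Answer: 74925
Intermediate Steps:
-185*Q(12, 4)*(-135) = -185*(7 - 1*4)*(-135) = -185*(7 - 4)*(-135) = -185*3*(-135) = -555*(-135) = 74925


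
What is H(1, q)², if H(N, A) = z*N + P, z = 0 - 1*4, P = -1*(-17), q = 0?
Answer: 169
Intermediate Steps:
P = 17
z = -4 (z = 0 - 4 = -4)
H(N, A) = 17 - 4*N (H(N, A) = -4*N + 17 = 17 - 4*N)
H(1, q)² = (17 - 4*1)² = (17 - 4)² = 13² = 169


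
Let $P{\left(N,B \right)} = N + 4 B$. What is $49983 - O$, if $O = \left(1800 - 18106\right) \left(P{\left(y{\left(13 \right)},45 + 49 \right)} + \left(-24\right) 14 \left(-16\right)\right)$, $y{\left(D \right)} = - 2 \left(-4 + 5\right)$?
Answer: $93809483$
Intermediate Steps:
$y{\left(D \right)} = -2$ ($y{\left(D \right)} = \left(-2\right) 1 = -2$)
$O = -93759500$ ($O = \left(1800 - 18106\right) \left(\left(-2 + 4 \left(45 + 49\right)\right) + \left(-24\right) 14 \left(-16\right)\right) = - 16306 \left(\left(-2 + 4 \cdot 94\right) - -5376\right) = - 16306 \left(\left(-2 + 376\right) + 5376\right) = - 16306 \left(374 + 5376\right) = \left(-16306\right) 5750 = -93759500$)
$49983 - O = 49983 - -93759500 = 49983 + 93759500 = 93809483$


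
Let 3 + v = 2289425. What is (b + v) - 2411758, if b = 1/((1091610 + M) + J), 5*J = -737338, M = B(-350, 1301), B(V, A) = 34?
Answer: -577533820347/4720882 ≈ -1.2234e+5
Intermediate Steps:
v = 2289422 (v = -3 + 2289425 = 2289422)
M = 34
J = -737338/5 (J = (⅕)*(-737338) = -737338/5 ≈ -1.4747e+5)
b = 5/4720882 (b = 1/((1091610 + 34) - 737338/5) = 1/(1091644 - 737338/5) = 1/(4720882/5) = 5/4720882 ≈ 1.0591e-6)
(b + v) - 2411758 = (5/4720882 + 2289422) - 2411758 = 10808091110209/4720882 - 2411758 = -577533820347/4720882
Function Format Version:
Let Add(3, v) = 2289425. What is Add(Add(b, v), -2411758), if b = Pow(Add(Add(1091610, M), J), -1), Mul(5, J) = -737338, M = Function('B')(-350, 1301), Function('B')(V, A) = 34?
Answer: Rational(-577533820347, 4720882) ≈ -1.2234e+5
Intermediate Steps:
v = 2289422 (v = Add(-3, 2289425) = 2289422)
M = 34
J = Rational(-737338, 5) (J = Mul(Rational(1, 5), -737338) = Rational(-737338, 5) ≈ -1.4747e+5)
b = Rational(5, 4720882) (b = Pow(Add(Add(1091610, 34), Rational(-737338, 5)), -1) = Pow(Add(1091644, Rational(-737338, 5)), -1) = Pow(Rational(4720882, 5), -1) = Rational(5, 4720882) ≈ 1.0591e-6)
Add(Add(b, v), -2411758) = Add(Add(Rational(5, 4720882), 2289422), -2411758) = Add(Rational(10808091110209, 4720882), -2411758) = Rational(-577533820347, 4720882)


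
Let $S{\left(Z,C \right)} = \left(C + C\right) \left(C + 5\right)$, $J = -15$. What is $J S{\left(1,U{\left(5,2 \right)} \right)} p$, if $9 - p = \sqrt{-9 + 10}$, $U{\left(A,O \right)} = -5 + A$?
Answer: $0$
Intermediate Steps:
$p = 8$ ($p = 9 - \sqrt{-9 + 10} = 9 - \sqrt{1} = 9 - 1 = 8$)
$S{\left(Z,C \right)} = 2 C \left(5 + C\right)$
$J S{\left(1,U{\left(5,2 \right)} \right)} p = - 15 \cdot 2 \left(-5 + 5\right) \left(5 + \left(-5 + 5\right)\right) 8 = - 15 \cdot 2 \cdot 0 \left(5 + 0\right) 8 = - 15 \cdot 2 \cdot 0 \cdot 5 \cdot 8 = \left(-15\right) 0 \cdot 8 = 0 \cdot 8 = 0$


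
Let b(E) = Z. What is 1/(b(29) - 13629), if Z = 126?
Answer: -1/13503 ≈ -7.4058e-5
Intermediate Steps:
b(E) = 126
1/(b(29) - 13629) = 1/(126 - 13629) = 1/(-13503) = -1/13503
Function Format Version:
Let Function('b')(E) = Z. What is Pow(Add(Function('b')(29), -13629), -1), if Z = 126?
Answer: Rational(-1, 13503) ≈ -7.4058e-5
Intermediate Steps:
Function('b')(E) = 126
Pow(Add(Function('b')(29), -13629), -1) = Pow(Add(126, -13629), -1) = Pow(-13503, -1) = Rational(-1, 13503)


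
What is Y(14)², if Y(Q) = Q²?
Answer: 38416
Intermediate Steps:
Y(14)² = (14²)² = 196² = 38416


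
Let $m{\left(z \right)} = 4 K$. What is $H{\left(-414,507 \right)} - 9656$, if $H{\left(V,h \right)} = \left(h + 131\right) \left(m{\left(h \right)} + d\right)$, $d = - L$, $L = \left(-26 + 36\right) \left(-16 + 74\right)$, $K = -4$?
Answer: $-389904$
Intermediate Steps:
$m{\left(z \right)} = -16$ ($m{\left(z \right)} = 4 \left(-4\right) = -16$)
$L = 580$ ($L = 10 \cdot 58 = 580$)
$d = -580$ ($d = \left(-1\right) 580 = -580$)
$H{\left(V,h \right)} = -78076 - 596 h$ ($H{\left(V,h \right)} = \left(h + 131\right) \left(-16 - 580\right) = \left(131 + h\right) \left(-596\right) = -78076 - 596 h$)
$H{\left(-414,507 \right)} - 9656 = \left(-78076 - 302172\right) - 9656 = -380248 - 9656 = -389904$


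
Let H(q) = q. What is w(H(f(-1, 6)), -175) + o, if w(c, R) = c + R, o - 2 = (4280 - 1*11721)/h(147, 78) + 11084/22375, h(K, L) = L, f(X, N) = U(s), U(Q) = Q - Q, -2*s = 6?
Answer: -467556073/1745250 ≈ -267.90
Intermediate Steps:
s = -3 (s = -½*6 = -3)
U(Q) = 0
f(X, N) = 0
o = -162137323/1745250 (o = 2 + ((4280 - 1*11721)/78 + 11084/22375) = 2 + ((4280 - 11721)*(1/78) + 11084*(1/22375)) = 2 + (-7441*1/78 + 11084/22375) = 2 + (-7441/78 + 11084/22375) = 2 - 165627823/1745250 = -162137323/1745250 ≈ -92.902)
w(c, R) = R + c
w(H(f(-1, 6)), -175) + o = (-175 + 0) - 162137323/1745250 = -175 - 162137323/1745250 = -467556073/1745250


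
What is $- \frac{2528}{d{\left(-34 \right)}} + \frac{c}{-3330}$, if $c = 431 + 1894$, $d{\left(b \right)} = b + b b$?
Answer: $- \frac{122521}{41514} \approx -2.9513$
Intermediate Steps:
$d{\left(b \right)} = b + b^{2}$
$c = 2325$
$- \frac{2528}{d{\left(-34 \right)}} + \frac{c}{-3330} = - \frac{2528}{\left(-34\right) \left(1 - 34\right)} + \frac{2325}{-3330} = - \frac{2528}{\left(-34\right) \left(-33\right)} + 2325 \left(- \frac{1}{3330}\right) = - \frac{2528}{1122} - \frac{155}{222} = \left(-2528\right) \frac{1}{1122} - \frac{155}{222} = - \frac{1264}{561} - \frac{155}{222} = - \frac{122521}{41514}$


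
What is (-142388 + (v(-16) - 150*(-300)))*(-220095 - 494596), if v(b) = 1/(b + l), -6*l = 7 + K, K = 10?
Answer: 7865067251350/113 ≈ 6.9602e+10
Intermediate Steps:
l = -17/6 (l = -(7 + 10)/6 = -⅙*17 = -17/6 ≈ -2.8333)
v(b) = 1/(-17/6 + b) (v(b) = 1/(b - 17/6) = 1/(-17/6 + b))
(-142388 + (v(-16) - 150*(-300)))*(-220095 - 494596) = (-142388 + (6/(-17 + 6*(-16)) - 150*(-300)))*(-220095 - 494596) = (-142388 + (6/(-17 - 96) + 45000))*(-714691) = (-142388 + (6/(-113) + 45000))*(-714691) = (-142388 + (6*(-1/113) + 45000))*(-714691) = (-142388 + (-6/113 + 45000))*(-714691) = (-142388 + 5084994/113)*(-714691) = -11004850/113*(-714691) = 7865067251350/113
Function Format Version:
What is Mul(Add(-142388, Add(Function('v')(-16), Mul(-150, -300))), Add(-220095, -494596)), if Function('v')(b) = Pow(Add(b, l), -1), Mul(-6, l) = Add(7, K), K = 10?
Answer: Rational(7865067251350, 113) ≈ 6.9602e+10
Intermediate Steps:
l = Rational(-17, 6) (l = Mul(Rational(-1, 6), Add(7, 10)) = Mul(Rational(-1, 6), 17) = Rational(-17, 6) ≈ -2.8333)
Function('v')(b) = Pow(Add(Rational(-17, 6), b), -1) (Function('v')(b) = Pow(Add(b, Rational(-17, 6)), -1) = Pow(Add(Rational(-17, 6), b), -1))
Mul(Add(-142388, Add(Function('v')(-16), Mul(-150, -300))), Add(-220095, -494596)) = Mul(Add(-142388, Add(Mul(6, Pow(Add(-17, Mul(6, -16)), -1)), Mul(-150, -300))), Add(-220095, -494596)) = Mul(Add(-142388, Add(Mul(6, Pow(Add(-17, -96), -1)), 45000)), -714691) = Mul(Add(-142388, Add(Mul(6, Pow(-113, -1)), 45000)), -714691) = Mul(Add(-142388, Add(Mul(6, Rational(-1, 113)), 45000)), -714691) = Mul(Add(-142388, Add(Rational(-6, 113), 45000)), -714691) = Mul(Add(-142388, Rational(5084994, 113)), -714691) = Mul(Rational(-11004850, 113), -714691) = Rational(7865067251350, 113)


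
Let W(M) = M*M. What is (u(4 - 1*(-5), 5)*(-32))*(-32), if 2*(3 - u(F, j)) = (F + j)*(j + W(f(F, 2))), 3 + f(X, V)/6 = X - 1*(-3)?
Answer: -20934656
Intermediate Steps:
f(X, V) = 6*X (f(X, V) = -18 + 6*(X - 1*(-3)) = -18 + 6*(X + 3) = -18 + 6*(3 + X) = -18 + (18 + 6*X) = 6*X)
W(M) = M²
u(F, j) = 3 - (F + j)*(j + 36*F²)/2 (u(F, j) = 3 - (F + j)*(j + (6*F)²)/2 = 3 - (F + j)*(j + 36*F²)/2)
(u(4 - 1*(-5), 5)*(-32))*(-32) = ((3 - 18*(4 - 1*(-5))³ - ½*5² - 18*5*(4 - 1*(-5))² - ½*(4 - 1*(-5))*5)*(-32))*(-32) = ((3 - 18*(4 + 5)³ - ½*25 - 18*5*(4 + 5)² - ½*(4 + 5)*5)*(-32))*(-32) = ((3 - 18*9³ - 25/2 - 18*5*9² - ½*9*5)*(-32))*(-32) = ((3 - 18*729 - 25/2 - 18*5*81 - 45/2)*(-32))*(-32) = ((3 - 13122 - 25/2 - 7290 - 45/2)*(-32))*(-32) = -20444*(-32)*(-32) = 654208*(-32) = -20934656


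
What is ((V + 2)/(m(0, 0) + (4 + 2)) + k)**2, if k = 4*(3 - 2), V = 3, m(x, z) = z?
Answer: 841/36 ≈ 23.361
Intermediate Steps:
k = 4 (k = 4*1 = 4)
((V + 2)/(m(0, 0) + (4 + 2)) + k)**2 = ((3 + 2)/(0 + (4 + 2)) + 4)**2 = (5/(0 + 6) + 4)**2 = (5/6 + 4)**2 = (29/6)**2 = 841/36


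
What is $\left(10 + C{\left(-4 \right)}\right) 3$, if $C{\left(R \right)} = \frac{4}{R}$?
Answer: $27$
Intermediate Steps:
$\left(10 + C{\left(-4 \right)}\right) 3 = \left(10 + \frac{4}{-4}\right) 3 = \left(10 + 4 \left(- \frac{1}{4}\right)\right) 3 = \left(10 - 1\right) 3 = 9 \cdot 3 = 27$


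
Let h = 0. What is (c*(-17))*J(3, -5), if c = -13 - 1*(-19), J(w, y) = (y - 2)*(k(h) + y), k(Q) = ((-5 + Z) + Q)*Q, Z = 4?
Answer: -3570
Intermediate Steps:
k(Q) = Q*(-1 + Q) (k(Q) = ((-5 + 4) + Q)*Q = (-1 + Q)*Q = Q*(-1 + Q))
J(w, y) = y*(-2 + y) (J(w, y) = (y - 2)*(0*(-1 + 0) + y) = (-2 + y)*(0*(-1) + y) = (-2 + y)*(0 + y) = (-2 + y)*y = y*(-2 + y))
c = 6 (c = -13 + 19 = 6)
(c*(-17))*J(3, -5) = (6*(-17))*(-5*(-2 - 5)) = -(-510)*(-7) = -102*35 = -3570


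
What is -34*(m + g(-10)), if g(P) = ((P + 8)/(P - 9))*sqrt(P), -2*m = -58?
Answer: -986 - 68*I*sqrt(10)/19 ≈ -986.0 - 11.318*I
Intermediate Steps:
m = 29 (m = -1/2*(-58) = 29)
g(P) = sqrt(P)*(8 + P)/(-9 + P) (g(P) = ((8 + P)/(-9 + P))*sqrt(P) = sqrt(P)*(8 + P)/(-9 + P))
-34*(m + g(-10)) = -34*(29 + sqrt(-10)*(8 - 10)/(-9 - 10)) = -34*(29 + (I*sqrt(10))*(-2)/(-19)) = -34*(29 + (I*sqrt(10))*(-1/19)*(-2)) = -34*(29 + 2*I*sqrt(10)/19) = -986 - 68*I*sqrt(10)/19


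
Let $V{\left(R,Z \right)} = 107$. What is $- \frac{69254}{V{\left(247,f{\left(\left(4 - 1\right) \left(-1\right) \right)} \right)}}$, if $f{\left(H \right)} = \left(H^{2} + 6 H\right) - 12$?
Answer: $- \frac{69254}{107} \approx -647.23$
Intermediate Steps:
$f{\left(H \right)} = -12 + H^{2} + 6 H$
$- \frac{69254}{V{\left(247,f{\left(\left(4 - 1\right) \left(-1\right) \right)} \right)}} = - \frac{69254}{107}$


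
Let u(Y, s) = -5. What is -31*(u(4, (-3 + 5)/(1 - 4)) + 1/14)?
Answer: 2139/14 ≈ 152.79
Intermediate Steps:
-31*(u(4, (-3 + 5)/(1 - 4)) + 1/14) = -31*(-5 + 1/14) = -31*(-69/14) = 2139/14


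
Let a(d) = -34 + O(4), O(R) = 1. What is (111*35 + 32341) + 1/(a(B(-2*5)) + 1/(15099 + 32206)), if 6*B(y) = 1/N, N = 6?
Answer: 56551057159/1561064 ≈ 36226.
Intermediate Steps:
B(y) = 1/36 (B(y) = (1/6)/6 = (1/6)*(1/6) = 1/36)
a(d) = -33 (a(d) = -34 + 1 = -33)
(111*35 + 32341) + 1/(a(B(-2*5)) + 1/(15099 + 32206)) = (111*35 + 32341) + 1/(-33 + 1/(15099 + 32206)) = (3885 + 32341) + 1/(-33 + 1/47305) = 36226 + 1/(-33 + 1/47305) = 36226 + 1/(-1561064/47305) = 36226 - 47305/1561064 = 56551057159/1561064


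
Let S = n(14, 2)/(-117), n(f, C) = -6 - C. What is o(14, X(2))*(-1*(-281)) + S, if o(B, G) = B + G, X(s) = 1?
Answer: 493163/117 ≈ 4215.1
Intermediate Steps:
S = 8/117 (S = (-6 - 1*2)/(-117) = (-6 - 2)*(-1/117) = -8*(-1/117) = 8/117 ≈ 0.068376)
o(14, X(2))*(-1*(-281)) + S = (14 + 1)*(-1*(-281)) + 8/117 = 15*281 + 8/117 = 4215 + 8/117 = 493163/117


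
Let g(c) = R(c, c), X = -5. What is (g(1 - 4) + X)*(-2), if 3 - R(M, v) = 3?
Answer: 10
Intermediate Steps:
R(M, v) = 0 (R(M, v) = 3 - 1*3 = 3 - 3 = 0)
g(c) = 0
(g(1 - 4) + X)*(-2) = (0 - 5)*(-2) = -5*(-2) = 10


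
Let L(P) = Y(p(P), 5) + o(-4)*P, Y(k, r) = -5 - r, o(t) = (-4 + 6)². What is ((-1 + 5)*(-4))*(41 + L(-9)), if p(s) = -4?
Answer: 80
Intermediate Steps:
o(t) = 4 (o(t) = 2² = 4)
L(P) = -10 + 4*P (L(P) = (-5 - 1*5) + 4*P = (-5 - 5) + 4*P = -10 + 4*P)
((-1 + 5)*(-4))*(41 + L(-9)) = ((-1 + 5)*(-4))*(41 + (-10 + 4*(-9))) = (4*(-4))*(41 + (-10 - 36)) = -16*(41 - 46) = -16*(-5) = 80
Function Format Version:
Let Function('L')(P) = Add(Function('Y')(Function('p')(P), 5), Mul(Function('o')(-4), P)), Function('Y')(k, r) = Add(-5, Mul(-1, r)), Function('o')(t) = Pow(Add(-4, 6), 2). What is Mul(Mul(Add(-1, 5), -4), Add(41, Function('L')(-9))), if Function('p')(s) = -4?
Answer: 80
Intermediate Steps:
Function('o')(t) = 4 (Function('o')(t) = Pow(2, 2) = 4)
Function('L')(P) = Add(-10, Mul(4, P)) (Function('L')(P) = Add(Add(-5, Mul(-1, 5)), Mul(4, P)) = Add(Add(-5, -5), Mul(4, P)) = Add(-10, Mul(4, P)))
Mul(Mul(Add(-1, 5), -4), Add(41, Function('L')(-9))) = Mul(Mul(Add(-1, 5), -4), Add(41, Add(-10, Mul(4, -9)))) = Mul(Mul(4, -4), Add(41, Add(-10, -36))) = Mul(-16, Add(41, -46)) = Mul(-16, -5) = 80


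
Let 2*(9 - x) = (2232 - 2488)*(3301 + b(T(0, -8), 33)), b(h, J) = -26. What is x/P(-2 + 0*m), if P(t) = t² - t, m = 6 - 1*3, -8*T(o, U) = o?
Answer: 419209/6 ≈ 69868.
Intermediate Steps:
T(o, U) = -o/8
m = 3 (m = 6 - 3 = 3)
x = 419209 (x = 9 - (2232 - 2488)*(3301 - 26)/2 = 9 - (-128)*3275 = 9 - ½*(-838400) = 9 + 419200 = 419209)
x/P(-2 + 0*m) = 419209/(((-2 + 0*3)*(-1 + (-2 + 0*3)))) = 419209/(((-2 + 0)*(-1 + (-2 + 0)))) = 419209/((-2*(-1 - 2))) = 419209/((-2*(-3))) = 419209/6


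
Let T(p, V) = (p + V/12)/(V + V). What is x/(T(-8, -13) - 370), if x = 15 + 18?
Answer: -10296/115331 ≈ -0.089273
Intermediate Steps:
T(p, V) = (p + V/12)/(2*V) (T(p, V) = (p + V*(1/12))/((2*V)) = (p + V/12)*(1/(2*V)) = (p + V/12)/(2*V))
x = 33
x/(T(-8, -13) - 370) = 33/((1/24)*(-13 + 12*(-8))/(-13) - 370) = 33/((1/24)*(-1/13)*(-13 - 96) - 370) = 33/((1/24)*(-1/13)*(-109) - 370) = 33/(109/312 - 370) = 33/(-115331/312) = 33*(-312/115331) = -10296/115331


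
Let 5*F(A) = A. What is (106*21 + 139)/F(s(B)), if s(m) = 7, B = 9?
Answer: 11825/7 ≈ 1689.3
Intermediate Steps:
F(A) = A/5
(106*21 + 139)/F(s(B)) = (106*21 + 139)/(((⅕)*7)) = (2226 + 139)/(7/5) = 2365*(5/7) = 11825/7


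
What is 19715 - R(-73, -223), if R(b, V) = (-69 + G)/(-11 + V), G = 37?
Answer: 2306639/117 ≈ 19715.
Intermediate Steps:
R(b, V) = -32/(-11 + V) (R(b, V) = (-69 + 37)/(-11 + V) = -32/(-11 + V))
19715 - R(-73, -223) = 19715 - (-32)/(-11 - 223) = 19715 - (-32)/(-234) = 19715 - (-32)*(-1)/234 = 19715 - 1*16/117 = 19715 - 16/117 = 2306639/117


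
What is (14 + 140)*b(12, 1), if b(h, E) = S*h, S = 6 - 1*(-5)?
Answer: 20328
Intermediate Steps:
S = 11 (S = 6 + 5 = 11)
b(h, E) = 11*h
(14 + 140)*b(12, 1) = (14 + 140)*(11*12) = 154*132 = 20328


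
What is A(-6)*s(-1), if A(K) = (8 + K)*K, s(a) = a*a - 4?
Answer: 36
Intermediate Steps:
s(a) = -4 + a² (s(a) = a² - 4 = -4 + a²)
A(K) = K*(8 + K)
A(-6)*s(-1) = (-6*(8 - 6))*(-4 + (-1)²) = (-6*2)*(-4 + 1) = -12*(-3) = 36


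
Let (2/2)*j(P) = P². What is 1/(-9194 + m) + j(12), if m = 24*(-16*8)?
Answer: 1766303/12266 ≈ 144.00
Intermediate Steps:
j(P) = P²
m = -3072 (m = 24*(-128) = -3072)
1/(-9194 + m) + j(12) = 1/(-9194 - 3072) + 12² = 1/(-12266) + 144 = -1/12266 + 144 = 1766303/12266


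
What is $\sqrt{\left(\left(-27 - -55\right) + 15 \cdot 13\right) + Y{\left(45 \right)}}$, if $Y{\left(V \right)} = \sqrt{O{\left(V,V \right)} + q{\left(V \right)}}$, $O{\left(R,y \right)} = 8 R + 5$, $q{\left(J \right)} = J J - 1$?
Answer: $\sqrt{223 + \sqrt{2389}} \approx 16.489$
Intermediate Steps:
$q{\left(J \right)} = -1 + J^{2}$ ($q{\left(J \right)} = J^{2} - 1 = -1 + J^{2}$)
$O{\left(R,y \right)} = 5 + 8 R$
$Y{\left(V \right)} = \sqrt{4 + V^{2} + 8 V}$ ($Y{\left(V \right)} = \sqrt{\left(5 + 8 V\right) + \left(-1 + V^{2}\right)} = \sqrt{4 + V^{2} + 8 V}$)
$\sqrt{\left(\left(-27 - -55\right) + 15 \cdot 13\right) + Y{\left(45 \right)}} = \sqrt{\left(\left(-27 - -55\right) + 15 \cdot 13\right) + \sqrt{4 + 45^{2} + 8 \cdot 45}} = \sqrt{\left(\left(-27 + 55\right) + 195\right) + \sqrt{4 + 2025 + 360}} = \sqrt{\left(28 + 195\right) + \sqrt{2389}} = \sqrt{223 + \sqrt{2389}}$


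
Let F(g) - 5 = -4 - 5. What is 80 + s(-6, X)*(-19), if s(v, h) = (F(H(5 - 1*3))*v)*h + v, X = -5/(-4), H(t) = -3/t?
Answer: -376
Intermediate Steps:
X = 5/4 (X = -5*(-¼) = 5/4 ≈ 1.2500)
F(g) = -4 (F(g) = 5 + (-4 - 5) = 5 - 9 = -4)
s(v, h) = v - 4*h*v (s(v, h) = (-4*v)*h + v = -4*h*v + v = v - 4*h*v)
80 + s(-6, X)*(-19) = 80 - 6*(1 - 4*5/4)*(-19) = 80 - 6*(1 - 5)*(-19) = 80 - 6*(-4)*(-19) = 80 + 24*(-19) = 80 - 456 = -376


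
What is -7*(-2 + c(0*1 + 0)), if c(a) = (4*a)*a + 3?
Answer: -7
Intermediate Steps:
c(a) = 3 + 4*a**2 (c(a) = 4*a**2 + 3 = 3 + 4*a**2)
-7*(-2 + c(0*1 + 0)) = -7*(-2 + (3 + 4*(0*1 + 0)**2)) = -7*(-2 + (3 + 4*(0 + 0)**2)) = -7*(-2 + (3 + 4*0**2)) = -7*(-2 + (3 + 4*0)) = -7*(-2 + (3 + 0)) = -7*(-2 + 3) = -7*1 = -7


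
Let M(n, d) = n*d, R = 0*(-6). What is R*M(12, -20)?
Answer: 0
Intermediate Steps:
R = 0
M(n, d) = d*n
R*M(12, -20) = 0*(-20*12) = 0*(-240) = 0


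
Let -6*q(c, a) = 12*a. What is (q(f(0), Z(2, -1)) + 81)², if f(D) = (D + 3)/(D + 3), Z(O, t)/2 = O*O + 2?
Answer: 3249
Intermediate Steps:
Z(O, t) = 4 + 2*O² (Z(O, t) = 2*(O*O + 2) = 2*(O² + 2) = 2*(2 + O²) = 4 + 2*O²)
f(D) = 1 (f(D) = (3 + D)/(3 + D) = 1)
q(c, a) = -2*a
(q(f(0), Z(2, -1)) + 81)² = (-2*(4 + 2*2²) + 81)² = (-2*(4 + 2*4) + 81)² = (-2*(4 + 8) + 81)² = (-2*12 + 81)² = (-24 + 81)² = 57² = 3249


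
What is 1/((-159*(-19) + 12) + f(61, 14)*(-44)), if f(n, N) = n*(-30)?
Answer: 1/83553 ≈ 1.1968e-5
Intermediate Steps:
f(n, N) = -30*n
1/((-159*(-19) + 12) + f(61, 14)*(-44)) = 1/((-159*(-19) + 12) - 30*61*(-44)) = 1/((3021 + 12) - 1830*(-44)) = 1/(3033 + 80520) = 1/83553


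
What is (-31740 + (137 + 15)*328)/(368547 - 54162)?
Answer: 18116/314385 ≈ 0.057624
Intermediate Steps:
(-31740 + (137 + 15)*328)/(368547 - 54162) = (-31740 + 152*328)/314385 = (-31740 + 49856)*(1/314385) = 18116*(1/314385) = 18116/314385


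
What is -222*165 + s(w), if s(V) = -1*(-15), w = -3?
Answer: -36615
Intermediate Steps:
s(V) = 15
-222*165 + s(w) = -222*165 + 15 = -36630 + 15 = -36615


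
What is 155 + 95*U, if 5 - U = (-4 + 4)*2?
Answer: 630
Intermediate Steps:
U = 5 (U = 5 - (-4 + 4)*2 = 5 - 0*2 = 5 - 1*0 = 5 + 0 = 5)
155 + 95*U = 155 + 95*5 = 155 + 475 = 630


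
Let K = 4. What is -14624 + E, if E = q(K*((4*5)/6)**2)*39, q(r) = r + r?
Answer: -33472/3 ≈ -11157.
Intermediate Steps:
q(r) = 2*r
E = 10400/3 (E = (2*(4*((4*5)/6)**2))*39 = (2*(4*(20*(1/6))**2))*39 = (2*(4*(10/3)**2))*39 = (2*(4*(100/9)))*39 = (2*(400/9))*39 = (800/9)*39 = 10400/3 ≈ 3466.7)
-14624 + E = -14624 + 10400/3 = -33472/3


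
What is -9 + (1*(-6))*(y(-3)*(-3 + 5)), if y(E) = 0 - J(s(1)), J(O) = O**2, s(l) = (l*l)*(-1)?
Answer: 3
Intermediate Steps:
s(l) = -l**2 (s(l) = l**2*(-1) = -l**2)
y(E) = -1 (y(E) = 0 - (-1*1**2)**2 = 0 - (-1*1)**2 = 0 - 1*(-1)**2 = 0 - 1*1 = 0 - 1 = -1)
-9 + (1*(-6))*(y(-3)*(-3 + 5)) = -9 + (1*(-6))*(-(-3 + 5)) = -9 - (-6)*2 = -9 - 6*(-2) = -9 + 12 = 3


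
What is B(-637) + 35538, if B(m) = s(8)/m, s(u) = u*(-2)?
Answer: 22637722/637 ≈ 35538.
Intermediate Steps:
s(u) = -2*u
B(m) = -16/m (B(m) = (-2*8)/m = -16/m)
B(-637) + 35538 = -16/(-637) + 35538 = -16*(-1/637) + 35538 = 16/637 + 35538 = 22637722/637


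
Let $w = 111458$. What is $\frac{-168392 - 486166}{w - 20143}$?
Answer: $- \frac{654558}{91315} \approx -7.1681$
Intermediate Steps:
$\frac{-168392 - 486166}{w - 20143} = \frac{-168392 - 486166}{111458 - 20143} = - \frac{654558}{91315}$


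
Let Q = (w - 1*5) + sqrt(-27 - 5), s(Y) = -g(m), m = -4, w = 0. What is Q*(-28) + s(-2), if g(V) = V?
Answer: 144 - 112*I*sqrt(2) ≈ 144.0 - 158.39*I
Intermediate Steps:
s(Y) = 4 (s(Y) = -1*(-4) = 4)
Q = -5 + 4*I*sqrt(2) (Q = (0 - 1*5) + sqrt(-27 - 5) = (0 - 5) + sqrt(-32) = -5 + 4*I*sqrt(2) ≈ -5.0 + 5.6569*I)
Q*(-28) + s(-2) = (-5 + 4*I*sqrt(2))*(-28) + 4 = (140 - 112*I*sqrt(2)) + 4 = 144 - 112*I*sqrt(2)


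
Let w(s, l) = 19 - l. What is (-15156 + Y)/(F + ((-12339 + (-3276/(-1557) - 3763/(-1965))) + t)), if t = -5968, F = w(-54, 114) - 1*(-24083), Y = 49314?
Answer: 5805920655/966296902 ≈ 6.0084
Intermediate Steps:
F = 23988 (F = (19 - 1*114) - 1*(-24083) = (19 - 114) + 24083 = -95 + 24083 = 23988)
(-15156 + Y)/(F + ((-12339 + (-3276/(-1557) - 3763/(-1965))) + t)) = (-15156 + 49314)/(23988 + ((-12339 + (-3276/(-1557) - 3763/(-1965))) - 5968)) = 34158/(23988 + ((-12339 + (-3276*(-1/1557) - 3763*(-1/1965))) - 5968)) = 34158/(23988 + ((-12339 + (364/173 + 3763/1965)) - 5968)) = 34158/(23988 + ((-12339 + 1366259/339945) - 5968)) = 34158/(23988 + (-4193215096/339945 - 5968)) = 34158/(23988 - 6222006856/339945) = 34158/(1932593804/339945) = 34158*(339945/1932593804) = 5805920655/966296902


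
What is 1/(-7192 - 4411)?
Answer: -1/11603 ≈ -8.6185e-5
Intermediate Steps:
1/(-7192 - 4411) = 1/(-11603) = -1/11603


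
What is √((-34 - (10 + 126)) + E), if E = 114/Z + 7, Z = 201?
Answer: I*√729161/67 ≈ 12.745*I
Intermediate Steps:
E = 507/67 (E = 114/201 + 7 = 114*(1/201) + 7 = 38/67 + 7 = 507/67 ≈ 7.5672)
√((-34 - (10 + 126)) + E) = √((-34 - (10 + 126)) + 507/67) = √((-34 - 1*136) + 507/67) = √((-34 - 136) + 507/67) = √(-170 + 507/67) = √(-10883/67) = I*√729161/67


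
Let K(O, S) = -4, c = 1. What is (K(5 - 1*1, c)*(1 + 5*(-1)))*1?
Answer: 16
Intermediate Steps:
(K(5 - 1*1, c)*(1 + 5*(-1)))*1 = -4*(1 + 5*(-1))*1 = -4*(1 - 5)*1 = -4*(-4)*1 = 16*1 = 16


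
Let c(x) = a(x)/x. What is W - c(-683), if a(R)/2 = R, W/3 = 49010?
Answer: 147028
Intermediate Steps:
W = 147030 (W = 3*49010 = 147030)
a(R) = 2*R
c(x) = 2 (c(x) = (2*x)/x = 2)
W - c(-683) = 147030 - 1*2 = 147030 - 2 = 147028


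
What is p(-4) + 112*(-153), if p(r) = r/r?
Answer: -17135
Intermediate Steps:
p(r) = 1
p(-4) + 112*(-153) = 1 + 112*(-153) = 1 - 17136 = -17135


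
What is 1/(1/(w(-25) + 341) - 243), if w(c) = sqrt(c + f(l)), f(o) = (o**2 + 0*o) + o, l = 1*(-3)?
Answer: (-sqrt(19) + 341*I)/(-82862*I + 243*sqrt(19)) ≈ -0.0041153 + 6.3474e-10*I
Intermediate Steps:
l = -3
f(o) = o + o**2 (f(o) = (o**2 + 0) + o = o**2 + o = o + o**2)
w(c) = sqrt(6 + c) (w(c) = sqrt(c - 3*(1 - 3)) = sqrt(c - 3*(-2)) = sqrt(c + 6) = sqrt(6 + c))
1/(1/(w(-25) + 341) - 243) = 1/(1/(sqrt(6 - 25) + 341) - 243) = 1/(1/(sqrt(-19) + 341) - 243) = 1/(1/(I*sqrt(19) + 341) - 243) = 1/(1/(341 + I*sqrt(19)) - 243) = 1/(-243 + 1/(341 + I*sqrt(19)))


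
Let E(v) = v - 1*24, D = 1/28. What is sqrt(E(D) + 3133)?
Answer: sqrt(609371)/14 ≈ 55.759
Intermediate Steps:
D = 1/28 ≈ 0.035714
E(v) = -24 + v (E(v) = v - 24 = -24 + v)
sqrt(E(D) + 3133) = sqrt((-24 + 1/28) + 3133) = sqrt(-671/28 + 3133) = sqrt(87053/28) = sqrt(609371)/14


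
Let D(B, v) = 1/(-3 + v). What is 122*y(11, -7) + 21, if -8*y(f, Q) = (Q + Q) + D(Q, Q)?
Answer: 9441/40 ≈ 236.02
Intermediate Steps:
y(f, Q) = -Q/4 - 1/(8*(-3 + Q)) (y(f, Q) = -((Q + Q) + 1/(-3 + Q))/8 = -(2*Q + 1/(-3 + Q))/8 = -(1/(-3 + Q) + 2*Q)/8 = -Q/4 - 1/(8*(-3 + Q)))
122*y(11, -7) + 21 = 122*((-1 - 2*(-7)*(-3 - 7))/(8*(-3 - 7))) + 21 = 122*((⅛)*(-1 - 2*(-7)*(-10))/(-10)) + 21 = 122*((⅛)*(-⅒)*(-1 - 140)) + 21 = 122*((⅛)*(-⅒)*(-141)) + 21 = 122*(141/80) + 21 = 8601/40 + 21 = 9441/40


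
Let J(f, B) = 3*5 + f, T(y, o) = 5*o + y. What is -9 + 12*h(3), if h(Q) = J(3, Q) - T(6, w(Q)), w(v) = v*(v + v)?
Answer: -945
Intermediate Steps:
w(v) = 2*v² (w(v) = v*(2*v) = 2*v²)
T(y, o) = y + 5*o
J(f, B) = 15 + f
h(Q) = 12 - 10*Q² (h(Q) = (15 + 3) - (6 + 5*(2*Q²)) = 18 - (6 + 10*Q²) = 18 + (-6 - 10*Q²) = 12 - 10*Q²)
-9 + 12*h(3) = -9 + 12*(12 - 10*3²) = -9 + 12*(12 - 10*9) = -9 + 12*(12 - 90) = -9 + 12*(-78) = -9 - 936 = -945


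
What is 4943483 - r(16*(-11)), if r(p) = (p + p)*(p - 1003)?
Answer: 4528475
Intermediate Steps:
r(p) = 2*p*(-1003 + p) (r(p) = (2*p)*(-1003 + p) = 2*p*(-1003 + p))
4943483 - r(16*(-11)) = 4943483 - 2*16*(-11)*(-1003 + 16*(-11)) = 4943483 - 2*(-176)*(-1003 - 176) = 4943483 - 2*(-176)*(-1179) = 4943483 - 1*415008 = 4943483 - 415008 = 4528475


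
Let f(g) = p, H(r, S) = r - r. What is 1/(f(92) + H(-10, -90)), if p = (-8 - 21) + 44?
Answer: 1/15 ≈ 0.066667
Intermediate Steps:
H(r, S) = 0
p = 15 (p = -29 + 44 = 15)
f(g) = 15
1/(f(92) + H(-10, -90)) = 1/(15 + 0) = 1/15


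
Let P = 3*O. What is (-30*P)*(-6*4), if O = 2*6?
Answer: 25920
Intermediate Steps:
O = 12
P = 36 (P = 3*12 = 36)
(-30*P)*(-6*4) = (-30*36)*(-6*4) = -1080*(-24) = 25920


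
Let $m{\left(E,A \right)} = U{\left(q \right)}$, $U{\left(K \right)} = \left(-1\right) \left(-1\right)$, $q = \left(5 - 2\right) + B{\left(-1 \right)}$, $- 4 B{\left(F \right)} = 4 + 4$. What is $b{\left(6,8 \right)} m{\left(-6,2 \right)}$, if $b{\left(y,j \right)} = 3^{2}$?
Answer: $9$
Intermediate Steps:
$B{\left(F \right)} = -2$ ($B{\left(F \right)} = - \frac{4 + 4}{4} = \left(- \frac{1}{4}\right) 8 = -2$)
$b{\left(y,j \right)} = 9$
$q = 1$ ($q = \left(5 - 2\right) - 2 = 3 - 2 = 1$)
$U{\left(K \right)} = 1$
$m{\left(E,A \right)} = 1$
$b{\left(6,8 \right)} m{\left(-6,2 \right)} = 9 \cdot 1 = 9$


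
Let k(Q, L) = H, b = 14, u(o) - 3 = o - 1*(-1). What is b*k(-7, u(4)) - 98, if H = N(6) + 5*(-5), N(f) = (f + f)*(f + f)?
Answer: 1568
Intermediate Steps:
u(o) = 4 + o (u(o) = 3 + (o - 1*(-1)) = 3 + (o + 1) = 3 + (1 + o) = 4 + o)
N(f) = 4*f² (N(f) = (2*f)*(2*f) = 4*f²)
H = 119 (H = 4*6² + 5*(-5) = 4*36 - 25 = 144 - 25 = 119)
k(Q, L) = 119
b*k(-7, u(4)) - 98 = 14*119 - 98 = 1666 - 98 = 1568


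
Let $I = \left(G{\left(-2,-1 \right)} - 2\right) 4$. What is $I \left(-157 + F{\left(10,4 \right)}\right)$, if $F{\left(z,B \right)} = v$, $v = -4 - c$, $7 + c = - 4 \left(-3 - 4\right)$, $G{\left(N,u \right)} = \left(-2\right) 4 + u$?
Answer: $8008$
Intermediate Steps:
$G{\left(N,u \right)} = -8 + u$
$c = 21$ ($c = -7 - 4 \left(-3 - 4\right) = -7 - -28 = -7 + 28 = 21$)
$v = -25$ ($v = -4 - 21 = -25$)
$F{\left(z,B \right)} = -25$
$I = -44$ ($I = \left(\left(-8 - 1\right) - 2\right) 4 = \left(-9 - 2\right) 4 = \left(-11\right) 4 = -44$)
$I \left(-157 + F{\left(10,4 \right)}\right) = - 44 \left(-157 - 25\right) = \left(-44\right) \left(-182\right) = 8008$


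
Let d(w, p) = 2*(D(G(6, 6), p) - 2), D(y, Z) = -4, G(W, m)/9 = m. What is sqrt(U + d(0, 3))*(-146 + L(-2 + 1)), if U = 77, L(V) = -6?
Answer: -152*sqrt(65) ≈ -1225.5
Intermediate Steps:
G(W, m) = 9*m
d(w, p) = -12 (d(w, p) = 2*(-4 - 2) = 2*(-6) = -12)
sqrt(U + d(0, 3))*(-146 + L(-2 + 1)) = sqrt(77 - 12)*(-146 - 6) = sqrt(65)*(-152) = -152*sqrt(65)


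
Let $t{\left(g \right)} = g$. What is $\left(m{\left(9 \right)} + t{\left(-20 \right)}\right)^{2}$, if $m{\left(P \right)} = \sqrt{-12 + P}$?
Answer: $\left(20 - i \sqrt{3}\right)^{2} \approx 397.0 - 69.282 i$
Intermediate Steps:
$\left(m{\left(9 \right)} + t{\left(-20 \right)}\right)^{2} = \left(\sqrt{-12 + 9} - 20\right)^{2} = \left(\sqrt{-3} - 20\right)^{2} = \left(i \sqrt{3} - 20\right)^{2} = \left(-20 + i \sqrt{3}\right)^{2}$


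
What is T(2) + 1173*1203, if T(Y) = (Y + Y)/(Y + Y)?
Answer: 1411120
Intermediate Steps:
T(Y) = 1 (T(Y) = (2*Y)/((2*Y)) = (2*Y)*(1/(2*Y)) = 1)
T(2) + 1173*1203 = 1 + 1173*1203 = 1 + 1411119 = 1411120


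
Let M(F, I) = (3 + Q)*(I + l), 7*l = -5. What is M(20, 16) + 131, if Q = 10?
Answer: 2308/7 ≈ 329.71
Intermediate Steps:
l = -5/7 (l = (⅐)*(-5) = -5/7 ≈ -0.71429)
M(F, I) = -65/7 + 13*I (M(F, I) = (3 + 10)*(I - 5/7) = 13*(-5/7 + I) = -65/7 + 13*I)
M(20, 16) + 131 = (-65/7 + 13*16) + 131 = (-65/7 + 208) + 131 = 1391/7 + 131 = 2308/7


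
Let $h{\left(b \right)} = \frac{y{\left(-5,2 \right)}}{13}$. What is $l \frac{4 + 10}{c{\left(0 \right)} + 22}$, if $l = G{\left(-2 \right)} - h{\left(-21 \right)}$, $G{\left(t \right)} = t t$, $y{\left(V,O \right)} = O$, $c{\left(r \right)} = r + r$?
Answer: $\frac{350}{143} \approx 2.4476$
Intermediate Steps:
$c{\left(r \right)} = 2 r$
$G{\left(t \right)} = t^{2}$
$h{\left(b \right)} = \frac{2}{13}$
$l = \frac{50}{13}$ ($l = \left(-2\right)^{2} - \frac{2}{13} = 4 - \frac{2}{13} = \frac{50}{13} \approx 3.8462$)
$l \frac{4 + 10}{c{\left(0 \right)} + 22} = \frac{50 \frac{4 + 10}{2 \cdot 0 + 22}}{13} = \frac{50 \frac{14}{0 + 22}}{13} = \frac{50 \cdot \frac{14}{22}}{13} = \frac{50 \cdot 14 \cdot \frac{1}{22}}{13} = \frac{50}{13} \cdot \frac{7}{11} = \frac{350}{143}$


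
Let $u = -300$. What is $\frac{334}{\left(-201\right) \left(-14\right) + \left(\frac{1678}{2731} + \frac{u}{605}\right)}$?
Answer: $\frac{55185317}{464964146} \approx 0.11869$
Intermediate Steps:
$\frac{334}{\left(-201\right) \left(-14\right) + \left(\frac{1678}{2731} + \frac{u}{605}\right)} = \frac{334}{\left(-201\right) \left(-14\right) + \left(\frac{1678}{2731} - \frac{300}{605}\right)} = \frac{334}{2814 + \left(1678 \cdot \frac{1}{2731} - \frac{60}{121}\right)} = \frac{334}{2814 + \left(\frac{1678}{2731} - \frac{60}{121}\right)} = \frac{334}{2814 + \frac{39178}{330451}} = \frac{334}{\frac{929928292}{330451}} = 334 \cdot \frac{330451}{929928292} = \frac{55185317}{464964146}$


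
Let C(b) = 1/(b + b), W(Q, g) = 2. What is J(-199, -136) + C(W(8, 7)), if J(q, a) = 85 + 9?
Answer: 377/4 ≈ 94.250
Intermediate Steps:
J(q, a) = 94
C(b) = 1/(2*b)
J(-199, -136) + C(W(8, 7)) = 94 + (½)/2 = 94 + (½)*(½) = 94 + ¼ = 377/4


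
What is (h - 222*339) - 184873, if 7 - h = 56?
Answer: -260180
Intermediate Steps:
h = -49 (h = 7 - 1*56 = 7 - 56 = -49)
(h - 222*339) - 184873 = (-49 - 222*339) - 184873 = (-49 - 75258) - 184873 = -75307 - 184873 = -260180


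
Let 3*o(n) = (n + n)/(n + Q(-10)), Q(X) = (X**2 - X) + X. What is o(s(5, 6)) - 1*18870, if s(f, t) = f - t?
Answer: -5604392/297 ≈ -18870.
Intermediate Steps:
Q(X) = X**2
o(n) = 2*n/(3*(100 + n)) (o(n) = ((n + n)/(n + (-10)**2))/3 = ((2*n)/(n + 100))/3 = ((2*n)/(100 + n))/3 = (2*n/(100 + n))/3 = 2*n/(3*(100 + n)))
o(s(5, 6)) - 1*18870 = 2*(5 - 1*6)/(3*(100 + (5 - 1*6))) - 1*18870 = 2*(5 - 6)/(3*(100 + (5 - 6))) - 18870 = (2/3)*(-1)/(100 - 1) - 18870 = (2/3)*(-1)/99 - 18870 = (2/3)*(-1)*(1/99) - 18870 = -2/297 - 18870 = -5604392/297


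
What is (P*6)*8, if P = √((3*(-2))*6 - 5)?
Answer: 48*I*√41 ≈ 307.35*I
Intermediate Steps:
P = I*√41 (P = √(-6*6 - 5) = √(-36 - 5) = √(-41) = I*√41 ≈ 6.4031*I)
(P*6)*8 = ((I*√41)*6)*8 = (6*I*√41)*8 = 48*I*√41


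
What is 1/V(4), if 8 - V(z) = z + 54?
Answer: -1/50 ≈ -0.020000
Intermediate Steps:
V(z) = -46 - z (V(z) = 8 - (z + 54) = 8 - (54 + z) = 8 + (-54 - z) = -46 - z)
1/V(4) = 1/(-46 - 1*4) = 1/(-46 - 4) = 1/(-50) = -1/50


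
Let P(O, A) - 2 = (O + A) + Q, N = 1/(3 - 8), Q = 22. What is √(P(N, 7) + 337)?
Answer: √9195/5 ≈ 19.178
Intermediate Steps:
N = -⅕ (N = 1/(-5) = -⅕ ≈ -0.20000)
P(O, A) = 24 + A + O (P(O, A) = 2 + ((O + A) + 22) = 2 + ((A + O) + 22) = 2 + (22 + A + O) = 24 + A + O)
√(P(N, 7) + 337) = √((24 + 7 - ⅕) + 337) = √(154/5 + 337) = √(1839/5) = √9195/5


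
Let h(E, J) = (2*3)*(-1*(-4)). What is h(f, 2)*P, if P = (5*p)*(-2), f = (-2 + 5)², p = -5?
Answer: 1200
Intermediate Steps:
f = 9 (f = 3² = 9)
h(E, J) = 24 (h(E, J) = 6*4 = 24)
P = 50 (P = (5*(-5))*(-2) = -25*(-2) = 50)
h(f, 2)*P = 24*50 = 1200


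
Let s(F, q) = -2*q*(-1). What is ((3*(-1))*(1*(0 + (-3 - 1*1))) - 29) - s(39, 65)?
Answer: -147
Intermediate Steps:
s(F, q) = 2*q
((3*(-1))*(1*(0 + (-3 - 1*1))) - 29) - s(39, 65) = ((3*(-1))*(1*(0 + (-3 - 1*1))) - 29) - 2*65 = (-3*(0 + (-3 - 1)) - 29) - 1*130 = (-3*(0 - 4) - 29) - 130 = (-3*(-4) - 29) - 130 = (12 - 29) - 130 = -17 - 130 = -147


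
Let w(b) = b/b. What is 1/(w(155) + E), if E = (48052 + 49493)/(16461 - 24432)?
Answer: -2657/29858 ≈ -0.088988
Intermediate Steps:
w(b) = 1
E = -32515/2657 (E = 97545/(-7971) = 97545*(-1/7971) = -32515/2657 ≈ -12.237)
1/(w(155) + E) = 1/(1 - 32515/2657) = 1/(-29858/2657) = -2657/29858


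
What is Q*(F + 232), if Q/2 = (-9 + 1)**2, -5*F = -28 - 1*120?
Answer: 167424/5 ≈ 33485.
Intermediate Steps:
F = 148/5 (F = -(-28 - 1*120)/5 = -(-28 - 120)/5 = -1/5*(-148) = 148/5 ≈ 29.600)
Q = 128 (Q = 2*(-9 + 1)**2 = 2*(-8)**2 = 2*64 = 128)
Q*(F + 232) = 128*(148/5 + 232) = 128*(1308/5) = 167424/5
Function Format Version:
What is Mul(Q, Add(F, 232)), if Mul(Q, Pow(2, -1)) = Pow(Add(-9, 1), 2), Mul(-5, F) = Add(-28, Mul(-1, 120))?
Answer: Rational(167424, 5) ≈ 33485.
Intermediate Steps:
F = Rational(148, 5) (F = Mul(Rational(-1, 5), Add(-28, Mul(-1, 120))) = Mul(Rational(-1, 5), Add(-28, -120)) = Mul(Rational(-1, 5), -148) = Rational(148, 5) ≈ 29.600)
Q = 128 (Q = Mul(2, Pow(Add(-9, 1), 2)) = Mul(2, Pow(-8, 2)) = Mul(2, 64) = 128)
Mul(Q, Add(F, 232)) = Mul(128, Add(Rational(148, 5), 232)) = Mul(128, Rational(1308, 5)) = Rational(167424, 5)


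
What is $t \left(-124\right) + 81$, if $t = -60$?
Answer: $7521$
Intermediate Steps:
$t \left(-124\right) + 81 = \left(-60\right) \left(-124\right) + 81 = 7440 + 81 = 7521$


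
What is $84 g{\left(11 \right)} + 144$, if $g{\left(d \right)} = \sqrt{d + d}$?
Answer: $144 + 84 \sqrt{22} \approx 538.0$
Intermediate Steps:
$g{\left(d \right)} = \sqrt{2} \sqrt{d}$ ($g{\left(d \right)} = \sqrt{2 d} = \sqrt{2} \sqrt{d}$)
$84 g{\left(11 \right)} + 144 = 84 \sqrt{2} \sqrt{11} + 144 = 84 \sqrt{22} + 144 = 144 + 84 \sqrt{22}$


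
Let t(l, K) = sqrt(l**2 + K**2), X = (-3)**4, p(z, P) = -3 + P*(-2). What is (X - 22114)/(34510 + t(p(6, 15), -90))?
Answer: -760358830/1190930911 + 66099*sqrt(1021)/1190930911 ≈ -0.63668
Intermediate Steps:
p(z, P) = -3 - 2*P
X = 81
t(l, K) = sqrt(K**2 + l**2)
(X - 22114)/(34510 + t(p(6, 15), -90)) = (81 - 22114)/(34510 + sqrt((-90)**2 + (-3 - 2*15)**2)) = -22033/(34510 + sqrt(8100 + (-3 - 30)**2)) = -22033/(34510 + sqrt(8100 + (-33)**2)) = -22033/(34510 + sqrt(8100 + 1089)) = -22033/(34510 + sqrt(9189)) = -22033/(34510 + 3*sqrt(1021))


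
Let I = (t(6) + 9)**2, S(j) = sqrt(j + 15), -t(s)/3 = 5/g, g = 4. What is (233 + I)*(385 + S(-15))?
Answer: 1605065/16 ≈ 1.0032e+5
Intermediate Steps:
t(s) = -15/4
S(j) = sqrt(15 + j)
I = 441/16 (I = (-15/4 + 9)**2 = (21/4)**2 = 441/16 ≈ 27.563)
(233 + I)*(385 + S(-15)) = (233 + 441/16)*(385 + sqrt(15 - 15)) = 4169*(385 + sqrt(0))/16 = 4169*(385 + 0)/16 = (4169/16)*385 = 1605065/16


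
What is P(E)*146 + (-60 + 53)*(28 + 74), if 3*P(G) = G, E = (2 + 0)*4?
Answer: -974/3 ≈ -324.67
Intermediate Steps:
E = 8 (E = 2*4 = 8)
P(G) = G/3
P(E)*146 + (-60 + 53)*(28 + 74) = ((⅓)*8)*146 + (-60 + 53)*(28 + 74) = (8/3)*146 - 7*102 = 1168/3 - 714 = -974/3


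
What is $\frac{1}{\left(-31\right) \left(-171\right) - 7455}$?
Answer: $- \frac{1}{2154} \approx -0.00046425$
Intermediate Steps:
$\frac{1}{\left(-31\right) \left(-171\right) - 7455} = \frac{1}{5301 - 7455} = \frac{1}{-2154} = - \frac{1}{2154}$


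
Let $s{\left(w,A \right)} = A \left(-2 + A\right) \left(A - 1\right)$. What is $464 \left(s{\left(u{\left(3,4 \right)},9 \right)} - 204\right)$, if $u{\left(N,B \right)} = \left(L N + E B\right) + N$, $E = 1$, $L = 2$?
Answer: $139200$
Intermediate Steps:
$u{\left(N,B \right)} = B + 3 N$ ($u{\left(N,B \right)} = \left(2 N + 1 B\right) + N = \left(2 N + B\right) + N = \left(B + 2 N\right) + N = B + 3 N$)
$s{\left(w,A \right)} = A \left(-1 + A\right) \left(-2 + A\right)$ ($s{\left(w,A \right)} = A \left(-2 + A\right) \left(-1 + A\right) = A \left(-1 + A\right) \left(-2 + A\right)$)
$464 \left(s{\left(u{\left(3,4 \right)},9 \right)} - 204\right) = 464 \left(9 \left(2 + 9^{2} - 27\right) - 204\right) = 464 \left(9 \left(2 + 81 - 27\right) - 204\right) = 464 \left(9 \cdot 56 - 204\right) = 464 \left(504 - 204\right) = 464 \cdot 300 = 139200$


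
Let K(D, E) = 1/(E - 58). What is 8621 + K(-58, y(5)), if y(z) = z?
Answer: 456912/53 ≈ 8621.0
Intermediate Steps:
K(D, E) = 1/(-58 + E)
8621 + K(-58, y(5)) = 8621 + 1/(-58 + 5) = 8621 + 1/(-53) = 8621 - 1/53 = 456912/53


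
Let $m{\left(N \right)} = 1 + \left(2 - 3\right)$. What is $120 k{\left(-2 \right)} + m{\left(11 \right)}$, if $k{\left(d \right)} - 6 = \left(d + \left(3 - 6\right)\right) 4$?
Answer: $-1680$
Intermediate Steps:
$k{\left(d \right)} = -6 + 4 d$ ($k{\left(d \right)} = 6 + \left(d + \left(3 - 6\right)\right) 4 = 6 + \left(d - 3\right) 4 = 6 + \left(-3 + d\right) 4 = 6 + \left(-12 + 4 d\right) = -6 + 4 d$)
$m{\left(N \right)} = 0$ ($m{\left(N \right)} = 1 + \left(2 - 3\right) = 1 - 1 = 0$)
$120 k{\left(-2 \right)} + m{\left(11 \right)} = 120 \left(-6 + 4 \left(-2\right)\right) + 0 = 120 \left(-6 - 8\right) + 0 = 120 \left(-14\right) + 0 = -1680 + 0 = -1680$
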